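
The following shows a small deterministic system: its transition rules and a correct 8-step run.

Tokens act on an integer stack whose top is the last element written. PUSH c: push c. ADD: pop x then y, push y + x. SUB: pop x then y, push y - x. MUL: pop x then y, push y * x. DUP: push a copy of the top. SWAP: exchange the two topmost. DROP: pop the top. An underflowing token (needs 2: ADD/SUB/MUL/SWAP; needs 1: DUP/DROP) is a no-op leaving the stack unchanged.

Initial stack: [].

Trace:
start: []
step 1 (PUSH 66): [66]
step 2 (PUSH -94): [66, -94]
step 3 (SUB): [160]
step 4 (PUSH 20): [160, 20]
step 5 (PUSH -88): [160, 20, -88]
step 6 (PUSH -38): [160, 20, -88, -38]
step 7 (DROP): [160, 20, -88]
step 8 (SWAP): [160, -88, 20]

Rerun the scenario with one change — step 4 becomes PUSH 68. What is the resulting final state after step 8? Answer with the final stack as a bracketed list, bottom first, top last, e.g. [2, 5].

(re-executing from step 4 with the substitution; state before step 4: [160])
step 4 (PUSH 68): [160, 68]
step 5 (PUSH -88): [160, 68, -88]
step 6 (PUSH -38): [160, 68, -88, -38]
step 7 (DROP): [160, 68, -88]
step 8 (SWAP): [160, -88, 68]

[160, -88, 68]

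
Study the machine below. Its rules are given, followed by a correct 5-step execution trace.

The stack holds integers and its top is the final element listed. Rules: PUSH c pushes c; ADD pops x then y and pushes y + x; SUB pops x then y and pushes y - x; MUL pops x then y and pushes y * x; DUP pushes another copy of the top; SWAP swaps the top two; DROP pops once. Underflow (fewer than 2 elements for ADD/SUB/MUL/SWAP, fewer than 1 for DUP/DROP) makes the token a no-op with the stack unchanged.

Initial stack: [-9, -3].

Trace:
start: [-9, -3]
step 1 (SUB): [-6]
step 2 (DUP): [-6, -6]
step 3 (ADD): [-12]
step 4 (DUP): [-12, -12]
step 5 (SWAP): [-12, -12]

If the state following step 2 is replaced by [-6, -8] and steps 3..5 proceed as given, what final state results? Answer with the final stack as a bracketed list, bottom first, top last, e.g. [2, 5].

[-14, -14]

state after step 2 := [-6, -8]
step 3 (ADD): [-14]
step 4 (DUP): [-14, -14]
step 5 (SWAP): [-14, -14]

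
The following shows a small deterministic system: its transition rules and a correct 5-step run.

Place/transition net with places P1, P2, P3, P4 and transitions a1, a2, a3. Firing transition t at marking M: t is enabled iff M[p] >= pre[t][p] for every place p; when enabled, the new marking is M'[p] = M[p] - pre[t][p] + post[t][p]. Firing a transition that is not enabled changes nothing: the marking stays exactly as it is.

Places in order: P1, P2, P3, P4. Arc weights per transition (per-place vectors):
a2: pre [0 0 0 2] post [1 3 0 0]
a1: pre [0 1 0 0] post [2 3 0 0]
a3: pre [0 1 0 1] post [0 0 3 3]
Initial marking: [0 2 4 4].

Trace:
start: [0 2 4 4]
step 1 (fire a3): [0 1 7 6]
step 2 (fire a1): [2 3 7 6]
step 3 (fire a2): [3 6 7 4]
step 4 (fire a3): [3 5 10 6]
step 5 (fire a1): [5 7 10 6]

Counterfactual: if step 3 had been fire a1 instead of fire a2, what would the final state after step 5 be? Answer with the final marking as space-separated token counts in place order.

6 6 10 8

(re-executing from step 3 with the substitution; state before step 3: [2 3 7 6])
step 3 (fire a1): [4 5 7 6]
step 4 (fire a3): [4 4 10 8]
step 5 (fire a1): [6 6 10 8]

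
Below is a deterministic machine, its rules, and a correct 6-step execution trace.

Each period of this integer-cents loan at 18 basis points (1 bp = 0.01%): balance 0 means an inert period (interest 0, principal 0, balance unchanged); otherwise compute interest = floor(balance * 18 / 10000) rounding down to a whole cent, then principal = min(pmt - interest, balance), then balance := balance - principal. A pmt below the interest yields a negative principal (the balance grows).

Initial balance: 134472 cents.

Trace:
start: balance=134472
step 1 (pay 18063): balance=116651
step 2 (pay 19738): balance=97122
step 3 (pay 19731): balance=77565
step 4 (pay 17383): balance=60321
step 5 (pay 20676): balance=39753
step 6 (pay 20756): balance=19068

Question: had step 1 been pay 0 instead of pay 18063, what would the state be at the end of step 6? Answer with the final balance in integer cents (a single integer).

(re-executing from step 1 with the substitution; state before step 1: balance=134472)
step 1 (pay 0): balance=134714
step 2 (pay 19738): balance=115218
step 3 (pay 19731): balance=95694
step 4 (pay 17383): balance=78483
step 5 (pay 20676): balance=57948
step 6 (pay 20756): balance=37296

37296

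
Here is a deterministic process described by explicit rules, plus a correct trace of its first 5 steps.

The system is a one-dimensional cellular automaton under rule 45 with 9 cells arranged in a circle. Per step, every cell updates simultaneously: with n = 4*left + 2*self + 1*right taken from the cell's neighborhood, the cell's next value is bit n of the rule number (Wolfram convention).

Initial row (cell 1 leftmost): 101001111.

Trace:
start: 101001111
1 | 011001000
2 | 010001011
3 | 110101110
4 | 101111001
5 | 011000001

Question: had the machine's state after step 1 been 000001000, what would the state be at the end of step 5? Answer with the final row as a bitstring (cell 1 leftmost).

state after step 1 := 000001000
2 | 111101011
3 | 000011110
4 | 111010000
5 | 100110110

100110110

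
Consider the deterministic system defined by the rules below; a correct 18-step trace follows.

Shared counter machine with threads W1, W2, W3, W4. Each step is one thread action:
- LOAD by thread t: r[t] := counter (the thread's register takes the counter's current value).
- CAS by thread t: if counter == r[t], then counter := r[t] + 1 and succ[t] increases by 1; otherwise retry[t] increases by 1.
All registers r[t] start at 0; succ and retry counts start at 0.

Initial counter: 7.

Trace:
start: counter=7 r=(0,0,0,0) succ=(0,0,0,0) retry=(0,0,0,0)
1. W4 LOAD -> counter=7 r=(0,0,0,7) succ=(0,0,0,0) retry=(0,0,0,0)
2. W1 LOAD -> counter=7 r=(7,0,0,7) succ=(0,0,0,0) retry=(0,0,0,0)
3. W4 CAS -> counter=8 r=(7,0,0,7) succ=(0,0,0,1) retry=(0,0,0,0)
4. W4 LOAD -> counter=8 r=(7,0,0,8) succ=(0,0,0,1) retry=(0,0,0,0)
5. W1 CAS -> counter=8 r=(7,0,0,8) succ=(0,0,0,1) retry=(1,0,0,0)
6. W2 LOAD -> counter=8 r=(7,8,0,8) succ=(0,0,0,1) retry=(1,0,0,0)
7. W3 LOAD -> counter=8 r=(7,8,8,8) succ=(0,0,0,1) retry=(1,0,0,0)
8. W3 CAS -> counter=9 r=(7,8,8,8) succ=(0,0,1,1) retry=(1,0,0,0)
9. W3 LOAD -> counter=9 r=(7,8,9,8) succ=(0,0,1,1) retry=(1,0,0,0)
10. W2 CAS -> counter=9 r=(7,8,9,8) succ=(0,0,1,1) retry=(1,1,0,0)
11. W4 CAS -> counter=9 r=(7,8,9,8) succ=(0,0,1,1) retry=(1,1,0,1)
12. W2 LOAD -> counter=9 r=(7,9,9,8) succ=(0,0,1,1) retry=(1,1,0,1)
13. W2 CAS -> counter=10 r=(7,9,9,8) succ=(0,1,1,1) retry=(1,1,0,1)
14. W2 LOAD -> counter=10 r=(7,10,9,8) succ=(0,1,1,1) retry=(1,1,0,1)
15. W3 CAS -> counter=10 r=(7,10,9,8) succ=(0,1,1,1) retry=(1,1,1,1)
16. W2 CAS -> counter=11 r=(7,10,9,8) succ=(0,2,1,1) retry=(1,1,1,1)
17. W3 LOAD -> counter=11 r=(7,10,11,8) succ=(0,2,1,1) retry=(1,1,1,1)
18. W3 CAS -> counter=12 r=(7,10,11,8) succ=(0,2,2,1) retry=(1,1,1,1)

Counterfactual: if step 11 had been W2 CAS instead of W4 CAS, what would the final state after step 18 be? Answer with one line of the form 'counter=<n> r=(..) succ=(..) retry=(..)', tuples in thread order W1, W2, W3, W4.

(re-executing from step 11 with the substitution; state before step 11: counter=9 r=(7,8,9,8) succ=(0,0,1,1) retry=(1,1,0,0))
11. W2 CAS -> counter=9 r=(7,8,9,8) succ=(0,0,1,1) retry=(1,2,0,0)
12. W2 LOAD -> counter=9 r=(7,9,9,8) succ=(0,0,1,1) retry=(1,2,0,0)
13. W2 CAS -> counter=10 r=(7,9,9,8) succ=(0,1,1,1) retry=(1,2,0,0)
14. W2 LOAD -> counter=10 r=(7,10,9,8) succ=(0,1,1,1) retry=(1,2,0,0)
15. W3 CAS -> counter=10 r=(7,10,9,8) succ=(0,1,1,1) retry=(1,2,1,0)
16. W2 CAS -> counter=11 r=(7,10,9,8) succ=(0,2,1,1) retry=(1,2,1,0)
17. W3 LOAD -> counter=11 r=(7,10,11,8) succ=(0,2,1,1) retry=(1,2,1,0)
18. W3 CAS -> counter=12 r=(7,10,11,8) succ=(0,2,2,1) retry=(1,2,1,0)

counter=12 r=(7,10,11,8) succ=(0,2,2,1) retry=(1,2,1,0)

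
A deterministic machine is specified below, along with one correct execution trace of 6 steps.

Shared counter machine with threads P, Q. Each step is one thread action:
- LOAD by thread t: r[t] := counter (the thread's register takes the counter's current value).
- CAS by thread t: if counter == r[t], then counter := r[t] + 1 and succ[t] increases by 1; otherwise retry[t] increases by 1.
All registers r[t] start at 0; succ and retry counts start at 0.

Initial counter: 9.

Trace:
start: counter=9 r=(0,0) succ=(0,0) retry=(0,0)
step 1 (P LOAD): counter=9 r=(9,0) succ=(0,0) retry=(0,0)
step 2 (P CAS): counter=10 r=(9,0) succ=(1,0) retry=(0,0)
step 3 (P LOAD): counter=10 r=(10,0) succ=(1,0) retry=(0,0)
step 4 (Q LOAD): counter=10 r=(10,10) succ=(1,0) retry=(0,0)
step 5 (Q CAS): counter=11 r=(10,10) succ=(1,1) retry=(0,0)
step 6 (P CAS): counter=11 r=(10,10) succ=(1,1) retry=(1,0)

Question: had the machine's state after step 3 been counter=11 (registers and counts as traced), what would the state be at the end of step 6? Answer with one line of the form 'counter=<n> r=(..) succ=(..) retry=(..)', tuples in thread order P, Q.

counter=12 r=(10,11) succ=(1,1) retry=(1,0)

state after step 3 := counter=11 r=(10,0) succ=(1,0) retry=(0,0)
step 4 (Q LOAD): counter=11 r=(10,11) succ=(1,0) retry=(0,0)
step 5 (Q CAS): counter=12 r=(10,11) succ=(1,1) retry=(0,0)
step 6 (P CAS): counter=12 r=(10,11) succ=(1,1) retry=(1,0)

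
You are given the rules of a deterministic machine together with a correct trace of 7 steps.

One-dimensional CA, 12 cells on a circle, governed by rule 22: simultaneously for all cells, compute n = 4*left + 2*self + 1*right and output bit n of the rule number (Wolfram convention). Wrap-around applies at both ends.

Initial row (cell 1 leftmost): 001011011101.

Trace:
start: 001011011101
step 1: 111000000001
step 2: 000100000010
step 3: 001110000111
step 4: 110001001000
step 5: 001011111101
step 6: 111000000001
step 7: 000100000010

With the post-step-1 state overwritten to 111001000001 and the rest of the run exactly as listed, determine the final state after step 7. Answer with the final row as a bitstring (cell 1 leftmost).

state after step 1 := 111001000001
step 2: 000111100010
step 3: 001000010111
step 4: 111100110000
step 5: 000011001001
step 6: 100100111111
step 7: 011111000000

011111000000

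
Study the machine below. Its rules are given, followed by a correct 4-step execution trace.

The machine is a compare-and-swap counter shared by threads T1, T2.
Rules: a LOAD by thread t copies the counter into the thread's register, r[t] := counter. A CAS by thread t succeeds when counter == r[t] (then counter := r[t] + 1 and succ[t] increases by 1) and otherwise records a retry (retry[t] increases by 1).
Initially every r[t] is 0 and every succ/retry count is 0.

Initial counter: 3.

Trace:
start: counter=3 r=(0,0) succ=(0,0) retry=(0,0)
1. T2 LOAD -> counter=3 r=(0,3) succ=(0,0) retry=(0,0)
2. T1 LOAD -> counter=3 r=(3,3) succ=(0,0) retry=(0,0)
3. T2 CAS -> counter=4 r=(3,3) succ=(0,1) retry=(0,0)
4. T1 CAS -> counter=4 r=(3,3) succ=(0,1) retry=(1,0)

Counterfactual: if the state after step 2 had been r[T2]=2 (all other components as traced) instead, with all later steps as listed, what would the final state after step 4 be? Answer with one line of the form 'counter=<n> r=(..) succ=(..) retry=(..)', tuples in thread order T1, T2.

state after step 2 := counter=3 r=(3,2) succ=(0,0) retry=(0,0)
3. T2 CAS -> counter=3 r=(3,2) succ=(0,0) retry=(0,1)
4. T1 CAS -> counter=4 r=(3,2) succ=(1,0) retry=(0,1)

counter=4 r=(3,2) succ=(1,0) retry=(0,1)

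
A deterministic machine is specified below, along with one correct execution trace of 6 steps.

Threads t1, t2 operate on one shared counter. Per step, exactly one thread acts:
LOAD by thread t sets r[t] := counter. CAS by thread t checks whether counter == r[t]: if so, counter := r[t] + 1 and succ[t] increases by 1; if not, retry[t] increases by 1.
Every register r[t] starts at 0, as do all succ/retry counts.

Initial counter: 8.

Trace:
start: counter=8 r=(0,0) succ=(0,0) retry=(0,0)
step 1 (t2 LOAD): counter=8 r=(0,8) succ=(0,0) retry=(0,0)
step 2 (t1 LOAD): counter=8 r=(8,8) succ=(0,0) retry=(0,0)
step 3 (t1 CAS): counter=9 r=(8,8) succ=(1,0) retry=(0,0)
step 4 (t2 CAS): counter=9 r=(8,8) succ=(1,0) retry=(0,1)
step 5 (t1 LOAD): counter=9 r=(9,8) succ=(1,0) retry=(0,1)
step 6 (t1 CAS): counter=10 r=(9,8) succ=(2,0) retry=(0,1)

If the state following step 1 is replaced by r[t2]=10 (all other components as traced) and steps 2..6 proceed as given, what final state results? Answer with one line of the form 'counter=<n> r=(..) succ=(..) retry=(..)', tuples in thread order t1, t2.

state after step 1 := counter=8 r=(0,10) succ=(0,0) retry=(0,0)
step 2 (t1 LOAD): counter=8 r=(8,10) succ=(0,0) retry=(0,0)
step 3 (t1 CAS): counter=9 r=(8,10) succ=(1,0) retry=(0,0)
step 4 (t2 CAS): counter=9 r=(8,10) succ=(1,0) retry=(0,1)
step 5 (t1 LOAD): counter=9 r=(9,10) succ=(1,0) retry=(0,1)
step 6 (t1 CAS): counter=10 r=(9,10) succ=(2,0) retry=(0,1)

counter=10 r=(9,10) succ=(2,0) retry=(0,1)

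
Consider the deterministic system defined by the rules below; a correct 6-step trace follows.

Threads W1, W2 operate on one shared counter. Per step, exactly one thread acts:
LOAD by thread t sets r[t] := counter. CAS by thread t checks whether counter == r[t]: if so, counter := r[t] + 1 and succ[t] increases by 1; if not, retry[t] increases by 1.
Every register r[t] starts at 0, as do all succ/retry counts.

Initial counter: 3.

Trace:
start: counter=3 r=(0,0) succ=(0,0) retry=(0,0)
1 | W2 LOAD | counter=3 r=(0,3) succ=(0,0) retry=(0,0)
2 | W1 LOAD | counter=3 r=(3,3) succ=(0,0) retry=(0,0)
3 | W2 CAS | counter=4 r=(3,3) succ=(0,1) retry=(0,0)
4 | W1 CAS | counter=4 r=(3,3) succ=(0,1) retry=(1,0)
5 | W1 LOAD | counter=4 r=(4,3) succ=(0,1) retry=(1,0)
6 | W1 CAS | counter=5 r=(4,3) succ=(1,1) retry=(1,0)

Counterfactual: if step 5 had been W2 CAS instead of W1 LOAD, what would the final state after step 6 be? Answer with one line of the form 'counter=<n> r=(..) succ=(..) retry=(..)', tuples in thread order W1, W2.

counter=4 r=(3,3) succ=(0,1) retry=(2,1)

(re-executing from step 5 with the substitution; state before step 5: counter=4 r=(3,3) succ=(0,1) retry=(1,0))
5 | W2 CAS | counter=4 r=(3,3) succ=(0,1) retry=(1,1)
6 | W1 CAS | counter=4 r=(3,3) succ=(0,1) retry=(2,1)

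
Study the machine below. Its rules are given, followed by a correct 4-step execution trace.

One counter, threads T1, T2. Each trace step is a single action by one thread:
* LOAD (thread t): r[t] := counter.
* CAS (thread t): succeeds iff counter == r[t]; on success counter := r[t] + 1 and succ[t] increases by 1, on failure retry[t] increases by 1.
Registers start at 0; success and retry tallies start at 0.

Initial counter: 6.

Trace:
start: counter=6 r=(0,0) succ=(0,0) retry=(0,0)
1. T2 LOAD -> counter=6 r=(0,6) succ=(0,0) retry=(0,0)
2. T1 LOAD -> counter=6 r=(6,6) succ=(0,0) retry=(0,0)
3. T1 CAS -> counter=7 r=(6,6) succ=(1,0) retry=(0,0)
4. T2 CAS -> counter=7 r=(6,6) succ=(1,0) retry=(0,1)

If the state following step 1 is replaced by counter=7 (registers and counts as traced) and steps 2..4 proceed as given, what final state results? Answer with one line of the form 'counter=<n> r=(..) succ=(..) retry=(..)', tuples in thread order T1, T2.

counter=8 r=(7,6) succ=(1,0) retry=(0,1)

state after step 1 := counter=7 r=(0,6) succ=(0,0) retry=(0,0)
2. T1 LOAD -> counter=7 r=(7,6) succ=(0,0) retry=(0,0)
3. T1 CAS -> counter=8 r=(7,6) succ=(1,0) retry=(0,0)
4. T2 CAS -> counter=8 r=(7,6) succ=(1,0) retry=(0,1)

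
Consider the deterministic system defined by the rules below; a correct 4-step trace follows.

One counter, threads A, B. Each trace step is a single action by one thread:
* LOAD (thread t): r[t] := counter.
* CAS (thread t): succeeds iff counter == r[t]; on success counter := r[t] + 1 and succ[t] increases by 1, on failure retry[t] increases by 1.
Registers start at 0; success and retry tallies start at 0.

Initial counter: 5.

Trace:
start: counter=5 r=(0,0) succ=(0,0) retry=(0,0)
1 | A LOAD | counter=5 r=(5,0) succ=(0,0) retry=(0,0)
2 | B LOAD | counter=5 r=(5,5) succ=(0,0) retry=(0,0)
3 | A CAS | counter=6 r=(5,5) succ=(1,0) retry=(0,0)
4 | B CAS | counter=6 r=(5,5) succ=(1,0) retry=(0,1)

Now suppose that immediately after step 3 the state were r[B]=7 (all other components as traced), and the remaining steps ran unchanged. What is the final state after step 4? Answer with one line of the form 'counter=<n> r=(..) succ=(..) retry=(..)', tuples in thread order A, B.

state after step 3 := counter=6 r=(5,7) succ=(1,0) retry=(0,0)
4 | B CAS | counter=6 r=(5,7) succ=(1,0) retry=(0,1)

counter=6 r=(5,7) succ=(1,0) retry=(0,1)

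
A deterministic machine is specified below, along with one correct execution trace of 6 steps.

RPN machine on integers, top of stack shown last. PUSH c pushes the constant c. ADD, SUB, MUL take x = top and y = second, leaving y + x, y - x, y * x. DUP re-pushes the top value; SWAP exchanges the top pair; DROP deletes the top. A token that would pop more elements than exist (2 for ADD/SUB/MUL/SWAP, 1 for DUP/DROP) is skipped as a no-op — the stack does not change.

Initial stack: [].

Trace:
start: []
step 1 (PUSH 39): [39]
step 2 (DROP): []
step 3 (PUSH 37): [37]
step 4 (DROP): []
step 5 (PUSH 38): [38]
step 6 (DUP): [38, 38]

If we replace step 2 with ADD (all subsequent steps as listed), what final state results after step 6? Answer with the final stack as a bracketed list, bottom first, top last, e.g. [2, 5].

(re-executing from step 2 with the substitution; state before step 2: [39])
step 2 (ADD): [39]
step 3 (PUSH 37): [39, 37]
step 4 (DROP): [39]
step 5 (PUSH 38): [39, 38]
step 6 (DUP): [39, 38, 38]

[39, 38, 38]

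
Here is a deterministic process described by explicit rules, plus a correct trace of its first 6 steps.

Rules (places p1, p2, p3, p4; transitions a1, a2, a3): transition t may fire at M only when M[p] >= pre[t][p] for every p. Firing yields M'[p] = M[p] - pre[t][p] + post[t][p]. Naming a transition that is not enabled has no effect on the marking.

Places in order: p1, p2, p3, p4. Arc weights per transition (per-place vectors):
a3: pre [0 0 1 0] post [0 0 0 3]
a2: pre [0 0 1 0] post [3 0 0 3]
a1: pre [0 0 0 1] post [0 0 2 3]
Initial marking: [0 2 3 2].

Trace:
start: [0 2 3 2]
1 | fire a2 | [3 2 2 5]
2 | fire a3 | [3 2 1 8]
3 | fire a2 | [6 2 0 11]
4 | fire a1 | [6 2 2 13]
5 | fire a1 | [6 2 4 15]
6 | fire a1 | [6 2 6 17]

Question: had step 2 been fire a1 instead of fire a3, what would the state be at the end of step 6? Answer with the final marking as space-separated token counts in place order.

(re-executing from step 2 with the substitution; state before step 2: [3 2 2 5])
2 | fire a1 | [3 2 4 7]
3 | fire a2 | [6 2 3 10]
4 | fire a1 | [6 2 5 12]
5 | fire a1 | [6 2 7 14]
6 | fire a1 | [6 2 9 16]

6 2 9 16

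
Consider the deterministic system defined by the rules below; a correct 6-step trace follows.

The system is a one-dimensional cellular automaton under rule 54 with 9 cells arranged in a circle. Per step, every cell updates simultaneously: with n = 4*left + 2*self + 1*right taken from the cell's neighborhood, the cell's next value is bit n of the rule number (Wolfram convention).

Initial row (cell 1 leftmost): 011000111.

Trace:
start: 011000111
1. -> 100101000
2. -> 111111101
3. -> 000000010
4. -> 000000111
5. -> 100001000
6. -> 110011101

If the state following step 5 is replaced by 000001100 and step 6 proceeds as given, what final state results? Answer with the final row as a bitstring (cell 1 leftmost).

000010010

state after step 5 := 000001100
6. -> 000010010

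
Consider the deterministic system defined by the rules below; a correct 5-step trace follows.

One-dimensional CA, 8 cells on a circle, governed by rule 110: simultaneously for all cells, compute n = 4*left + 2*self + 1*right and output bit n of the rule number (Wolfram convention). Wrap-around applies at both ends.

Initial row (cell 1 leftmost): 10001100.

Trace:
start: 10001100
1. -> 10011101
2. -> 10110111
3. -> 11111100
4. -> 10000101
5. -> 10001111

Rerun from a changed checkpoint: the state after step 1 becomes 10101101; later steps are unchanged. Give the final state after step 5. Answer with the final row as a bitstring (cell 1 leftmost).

00000000

state after step 1 := 10101101
2. -> 11111111
3. -> 00000000
4. -> 00000000
5. -> 00000000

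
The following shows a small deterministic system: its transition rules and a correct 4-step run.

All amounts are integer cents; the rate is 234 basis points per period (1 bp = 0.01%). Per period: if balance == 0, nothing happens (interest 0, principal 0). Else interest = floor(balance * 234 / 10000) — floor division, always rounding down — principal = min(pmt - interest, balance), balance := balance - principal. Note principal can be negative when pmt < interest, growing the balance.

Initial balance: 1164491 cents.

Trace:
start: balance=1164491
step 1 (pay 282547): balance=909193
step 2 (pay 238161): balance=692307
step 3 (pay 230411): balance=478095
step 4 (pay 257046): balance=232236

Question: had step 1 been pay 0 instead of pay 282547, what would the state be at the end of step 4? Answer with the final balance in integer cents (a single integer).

(re-executing from step 1 with the substitution; state before step 1: balance=1164491)
step 1 (pay 0): balance=1191740
step 2 (pay 238161): balance=981465
step 3 (pay 230411): balance=774020
step 4 (pay 257046): balance=535086

535086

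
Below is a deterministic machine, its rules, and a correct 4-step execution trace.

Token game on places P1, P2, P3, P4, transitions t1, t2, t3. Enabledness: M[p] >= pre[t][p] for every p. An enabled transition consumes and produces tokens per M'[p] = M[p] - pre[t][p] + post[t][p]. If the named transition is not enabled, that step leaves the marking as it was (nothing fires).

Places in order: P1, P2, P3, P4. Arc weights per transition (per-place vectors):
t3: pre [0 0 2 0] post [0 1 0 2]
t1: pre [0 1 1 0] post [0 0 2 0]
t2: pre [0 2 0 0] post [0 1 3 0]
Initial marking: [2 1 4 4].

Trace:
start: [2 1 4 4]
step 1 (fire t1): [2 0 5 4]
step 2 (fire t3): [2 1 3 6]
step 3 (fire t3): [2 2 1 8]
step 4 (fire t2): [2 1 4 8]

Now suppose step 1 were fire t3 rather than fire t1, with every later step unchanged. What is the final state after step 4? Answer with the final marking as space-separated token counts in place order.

(re-executing from step 1 with the substitution; state before step 1: [2 1 4 4])
step 1 (fire t3): [2 2 2 6]
step 2 (fire t3): [2 3 0 8]
step 3 (fire t3): [2 3 0 8]
step 4 (fire t2): [2 2 3 8]

2 2 3 8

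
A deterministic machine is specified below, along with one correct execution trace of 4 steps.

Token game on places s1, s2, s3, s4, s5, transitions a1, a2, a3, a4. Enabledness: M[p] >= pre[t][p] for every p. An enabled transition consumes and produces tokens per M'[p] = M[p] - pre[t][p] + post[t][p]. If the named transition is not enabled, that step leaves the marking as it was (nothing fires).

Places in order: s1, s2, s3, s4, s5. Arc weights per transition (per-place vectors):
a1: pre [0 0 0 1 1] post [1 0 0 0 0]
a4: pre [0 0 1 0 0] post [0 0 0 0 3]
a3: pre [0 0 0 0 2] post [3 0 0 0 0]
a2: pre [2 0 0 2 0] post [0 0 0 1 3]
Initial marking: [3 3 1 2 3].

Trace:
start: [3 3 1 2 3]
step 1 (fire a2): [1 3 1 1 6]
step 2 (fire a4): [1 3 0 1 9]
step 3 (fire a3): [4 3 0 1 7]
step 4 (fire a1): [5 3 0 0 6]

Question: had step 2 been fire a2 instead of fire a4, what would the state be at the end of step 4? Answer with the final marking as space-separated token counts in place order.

(re-executing from step 2 with the substitution; state before step 2: [1 3 1 1 6])
step 2 (fire a2): [1 3 1 1 6]
step 3 (fire a3): [4 3 1 1 4]
step 4 (fire a1): [5 3 1 0 3]

5 3 1 0 3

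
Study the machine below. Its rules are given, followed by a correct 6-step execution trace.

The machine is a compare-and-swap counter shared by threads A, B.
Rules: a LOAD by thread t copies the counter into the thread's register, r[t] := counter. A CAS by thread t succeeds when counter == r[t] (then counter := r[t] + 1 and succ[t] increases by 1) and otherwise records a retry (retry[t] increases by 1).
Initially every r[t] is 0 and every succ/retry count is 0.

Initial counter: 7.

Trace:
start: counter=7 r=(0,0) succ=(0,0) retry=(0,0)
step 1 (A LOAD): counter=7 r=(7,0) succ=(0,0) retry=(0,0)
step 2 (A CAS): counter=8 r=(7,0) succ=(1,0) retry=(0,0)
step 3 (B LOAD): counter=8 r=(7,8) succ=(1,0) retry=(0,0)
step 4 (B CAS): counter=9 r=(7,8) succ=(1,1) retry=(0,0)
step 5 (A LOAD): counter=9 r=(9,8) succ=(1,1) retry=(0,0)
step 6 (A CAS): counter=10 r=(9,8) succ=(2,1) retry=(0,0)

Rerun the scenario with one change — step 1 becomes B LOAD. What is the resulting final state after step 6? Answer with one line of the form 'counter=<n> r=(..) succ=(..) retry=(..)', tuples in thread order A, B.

(re-executing from step 1 with the substitution; state before step 1: counter=7 r=(0,0) succ=(0,0) retry=(0,0))
step 1 (B LOAD): counter=7 r=(0,7) succ=(0,0) retry=(0,0)
step 2 (A CAS): counter=7 r=(0,7) succ=(0,0) retry=(1,0)
step 3 (B LOAD): counter=7 r=(0,7) succ=(0,0) retry=(1,0)
step 4 (B CAS): counter=8 r=(0,7) succ=(0,1) retry=(1,0)
step 5 (A LOAD): counter=8 r=(8,7) succ=(0,1) retry=(1,0)
step 6 (A CAS): counter=9 r=(8,7) succ=(1,1) retry=(1,0)

counter=9 r=(8,7) succ=(1,1) retry=(1,0)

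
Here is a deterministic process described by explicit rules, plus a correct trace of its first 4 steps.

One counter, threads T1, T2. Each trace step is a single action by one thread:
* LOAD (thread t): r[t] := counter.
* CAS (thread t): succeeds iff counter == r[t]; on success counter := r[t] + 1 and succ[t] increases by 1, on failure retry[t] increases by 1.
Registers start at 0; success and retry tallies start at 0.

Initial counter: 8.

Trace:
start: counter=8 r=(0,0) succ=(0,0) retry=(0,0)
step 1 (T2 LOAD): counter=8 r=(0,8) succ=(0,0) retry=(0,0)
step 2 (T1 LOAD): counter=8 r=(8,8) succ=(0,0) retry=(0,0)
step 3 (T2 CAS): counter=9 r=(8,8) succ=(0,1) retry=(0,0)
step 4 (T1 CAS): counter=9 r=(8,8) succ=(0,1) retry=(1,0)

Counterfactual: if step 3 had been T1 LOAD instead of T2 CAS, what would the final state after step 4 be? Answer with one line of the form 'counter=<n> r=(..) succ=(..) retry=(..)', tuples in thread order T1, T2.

(re-executing from step 3 with the substitution; state before step 3: counter=8 r=(8,8) succ=(0,0) retry=(0,0))
step 3 (T1 LOAD): counter=8 r=(8,8) succ=(0,0) retry=(0,0)
step 4 (T1 CAS): counter=9 r=(8,8) succ=(1,0) retry=(0,0)

counter=9 r=(8,8) succ=(1,0) retry=(0,0)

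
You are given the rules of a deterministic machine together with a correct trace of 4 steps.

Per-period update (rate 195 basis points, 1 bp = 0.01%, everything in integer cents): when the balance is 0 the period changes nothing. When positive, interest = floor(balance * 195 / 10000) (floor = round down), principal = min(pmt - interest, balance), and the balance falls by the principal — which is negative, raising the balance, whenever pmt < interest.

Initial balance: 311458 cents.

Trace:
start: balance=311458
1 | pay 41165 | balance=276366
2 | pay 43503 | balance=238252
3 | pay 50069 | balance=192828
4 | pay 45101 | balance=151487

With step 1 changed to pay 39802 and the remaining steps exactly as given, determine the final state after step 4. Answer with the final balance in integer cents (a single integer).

(re-executing from step 1 with the substitution; state before step 1: balance=311458)
1 | pay 39802 | balance=277729
2 | pay 43503 | balance=239641
3 | pay 50069 | balance=194244
4 | pay 45101 | balance=152930

152930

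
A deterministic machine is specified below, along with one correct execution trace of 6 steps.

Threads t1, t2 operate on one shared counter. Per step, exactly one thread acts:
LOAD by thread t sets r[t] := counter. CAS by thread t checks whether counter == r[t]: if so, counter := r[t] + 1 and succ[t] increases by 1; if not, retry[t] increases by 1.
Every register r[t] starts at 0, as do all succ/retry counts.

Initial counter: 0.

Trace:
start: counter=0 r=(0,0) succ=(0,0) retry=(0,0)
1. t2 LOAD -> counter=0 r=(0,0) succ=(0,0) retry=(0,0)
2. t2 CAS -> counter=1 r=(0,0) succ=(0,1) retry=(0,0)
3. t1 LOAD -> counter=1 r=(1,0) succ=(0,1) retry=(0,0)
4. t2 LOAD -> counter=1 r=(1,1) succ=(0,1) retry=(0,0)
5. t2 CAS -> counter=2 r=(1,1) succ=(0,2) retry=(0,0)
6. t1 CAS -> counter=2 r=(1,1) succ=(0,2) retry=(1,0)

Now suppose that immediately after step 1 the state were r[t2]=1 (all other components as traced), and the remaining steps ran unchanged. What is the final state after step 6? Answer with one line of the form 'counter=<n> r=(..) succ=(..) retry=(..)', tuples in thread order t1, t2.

state after step 1 := counter=0 r=(0,1) succ=(0,0) retry=(0,0)
2. t2 CAS -> counter=0 r=(0,1) succ=(0,0) retry=(0,1)
3. t1 LOAD -> counter=0 r=(0,1) succ=(0,0) retry=(0,1)
4. t2 LOAD -> counter=0 r=(0,0) succ=(0,0) retry=(0,1)
5. t2 CAS -> counter=1 r=(0,0) succ=(0,1) retry=(0,1)
6. t1 CAS -> counter=1 r=(0,0) succ=(0,1) retry=(1,1)

counter=1 r=(0,0) succ=(0,1) retry=(1,1)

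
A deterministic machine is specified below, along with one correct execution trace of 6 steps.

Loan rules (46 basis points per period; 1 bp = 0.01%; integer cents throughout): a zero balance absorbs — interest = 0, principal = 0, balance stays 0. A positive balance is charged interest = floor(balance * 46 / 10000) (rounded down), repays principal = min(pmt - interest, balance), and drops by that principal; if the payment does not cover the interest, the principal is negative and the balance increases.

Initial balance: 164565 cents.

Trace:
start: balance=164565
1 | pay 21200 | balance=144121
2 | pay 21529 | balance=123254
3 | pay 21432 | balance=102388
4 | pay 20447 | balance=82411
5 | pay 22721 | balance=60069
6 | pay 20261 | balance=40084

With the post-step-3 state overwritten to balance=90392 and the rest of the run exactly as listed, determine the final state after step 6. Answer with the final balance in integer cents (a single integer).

27921

state after step 3 := balance=90392
4 | pay 20447 | balance=70360
5 | pay 22721 | balance=47962
6 | pay 20261 | balance=27921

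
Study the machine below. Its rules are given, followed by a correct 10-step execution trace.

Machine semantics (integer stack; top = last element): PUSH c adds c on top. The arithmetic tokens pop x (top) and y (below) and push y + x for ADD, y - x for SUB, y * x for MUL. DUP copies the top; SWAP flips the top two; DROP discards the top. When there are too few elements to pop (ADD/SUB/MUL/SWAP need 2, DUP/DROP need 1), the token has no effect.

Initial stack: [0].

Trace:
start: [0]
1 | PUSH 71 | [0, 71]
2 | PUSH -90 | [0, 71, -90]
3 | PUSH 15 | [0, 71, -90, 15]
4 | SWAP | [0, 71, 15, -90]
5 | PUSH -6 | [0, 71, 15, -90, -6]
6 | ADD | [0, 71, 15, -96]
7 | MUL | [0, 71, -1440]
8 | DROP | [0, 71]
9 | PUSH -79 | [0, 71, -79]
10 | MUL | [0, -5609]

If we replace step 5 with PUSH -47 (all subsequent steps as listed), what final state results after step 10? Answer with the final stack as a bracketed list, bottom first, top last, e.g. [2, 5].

[0, -5609]

(re-executing from step 5 with the substitution; state before step 5: [0, 71, 15, -90])
5 | PUSH -47 | [0, 71, 15, -90, -47]
6 | ADD | [0, 71, 15, -137]
7 | MUL | [0, 71, -2055]
8 | DROP | [0, 71]
9 | PUSH -79 | [0, 71, -79]
10 | MUL | [0, -5609]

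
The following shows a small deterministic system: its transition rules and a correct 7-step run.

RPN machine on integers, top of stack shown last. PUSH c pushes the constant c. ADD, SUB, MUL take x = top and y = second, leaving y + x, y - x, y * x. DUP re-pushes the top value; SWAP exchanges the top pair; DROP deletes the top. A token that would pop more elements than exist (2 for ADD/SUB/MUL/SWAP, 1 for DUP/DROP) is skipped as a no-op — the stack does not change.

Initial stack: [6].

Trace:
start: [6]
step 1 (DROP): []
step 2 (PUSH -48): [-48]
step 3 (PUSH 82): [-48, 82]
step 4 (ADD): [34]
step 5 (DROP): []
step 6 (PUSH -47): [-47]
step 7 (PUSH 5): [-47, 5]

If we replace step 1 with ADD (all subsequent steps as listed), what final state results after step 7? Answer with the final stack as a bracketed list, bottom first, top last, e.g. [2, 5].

[6, -47, 5]

(re-executing from step 1 with the substitution; state before step 1: [6])
step 1 (ADD): [6]
step 2 (PUSH -48): [6, -48]
step 3 (PUSH 82): [6, -48, 82]
step 4 (ADD): [6, 34]
step 5 (DROP): [6]
step 6 (PUSH -47): [6, -47]
step 7 (PUSH 5): [6, -47, 5]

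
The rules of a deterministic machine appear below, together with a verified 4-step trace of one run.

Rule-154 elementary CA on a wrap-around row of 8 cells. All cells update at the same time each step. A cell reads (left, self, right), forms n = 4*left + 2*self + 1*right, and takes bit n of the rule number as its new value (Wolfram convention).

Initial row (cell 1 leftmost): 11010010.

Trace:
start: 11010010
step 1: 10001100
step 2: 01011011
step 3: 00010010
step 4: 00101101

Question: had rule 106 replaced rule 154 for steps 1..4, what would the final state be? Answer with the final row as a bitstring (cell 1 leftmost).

(re-executing steps 1..4 under rule 106; state before step 1: 11010010)
step 1: 11100101
step 2: 00101011
step 3: 01010111
step 4: 10101101

10101101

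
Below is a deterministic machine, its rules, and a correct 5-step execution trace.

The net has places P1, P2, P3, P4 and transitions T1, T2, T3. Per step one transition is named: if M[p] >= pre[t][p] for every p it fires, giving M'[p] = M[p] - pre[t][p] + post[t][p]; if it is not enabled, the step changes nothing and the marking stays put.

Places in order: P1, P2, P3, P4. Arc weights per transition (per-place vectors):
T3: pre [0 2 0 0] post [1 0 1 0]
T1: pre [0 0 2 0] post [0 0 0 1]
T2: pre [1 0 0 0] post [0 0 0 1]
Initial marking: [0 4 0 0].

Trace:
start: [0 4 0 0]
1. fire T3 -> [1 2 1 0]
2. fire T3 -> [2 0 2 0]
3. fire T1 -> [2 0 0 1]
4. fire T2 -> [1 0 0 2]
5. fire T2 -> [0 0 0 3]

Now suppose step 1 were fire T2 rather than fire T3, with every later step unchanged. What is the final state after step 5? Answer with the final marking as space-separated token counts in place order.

0 2 1 1

(re-executing from step 1 with the substitution; state before step 1: [0 4 0 0])
1. fire T2 -> [0 4 0 0]
2. fire T3 -> [1 2 1 0]
3. fire T1 -> [1 2 1 0]
4. fire T2 -> [0 2 1 1]
5. fire T2 -> [0 2 1 1]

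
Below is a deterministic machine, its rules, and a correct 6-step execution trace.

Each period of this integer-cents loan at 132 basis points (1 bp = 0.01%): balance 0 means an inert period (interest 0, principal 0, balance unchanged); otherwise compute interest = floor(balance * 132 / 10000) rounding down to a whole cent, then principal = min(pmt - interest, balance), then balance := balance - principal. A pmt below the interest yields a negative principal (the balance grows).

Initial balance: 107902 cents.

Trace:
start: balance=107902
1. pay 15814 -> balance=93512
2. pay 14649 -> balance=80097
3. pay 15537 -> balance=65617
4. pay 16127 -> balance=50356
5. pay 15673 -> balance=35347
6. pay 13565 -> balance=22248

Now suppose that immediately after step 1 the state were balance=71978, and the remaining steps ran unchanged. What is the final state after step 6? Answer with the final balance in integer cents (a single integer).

state after step 1 := balance=71978
2. pay 14649 -> balance=58279
3. pay 15537 -> balance=43511
4. pay 16127 -> balance=27958
5. pay 15673 -> balance=12654
6. pay 13565 -> balance=0

0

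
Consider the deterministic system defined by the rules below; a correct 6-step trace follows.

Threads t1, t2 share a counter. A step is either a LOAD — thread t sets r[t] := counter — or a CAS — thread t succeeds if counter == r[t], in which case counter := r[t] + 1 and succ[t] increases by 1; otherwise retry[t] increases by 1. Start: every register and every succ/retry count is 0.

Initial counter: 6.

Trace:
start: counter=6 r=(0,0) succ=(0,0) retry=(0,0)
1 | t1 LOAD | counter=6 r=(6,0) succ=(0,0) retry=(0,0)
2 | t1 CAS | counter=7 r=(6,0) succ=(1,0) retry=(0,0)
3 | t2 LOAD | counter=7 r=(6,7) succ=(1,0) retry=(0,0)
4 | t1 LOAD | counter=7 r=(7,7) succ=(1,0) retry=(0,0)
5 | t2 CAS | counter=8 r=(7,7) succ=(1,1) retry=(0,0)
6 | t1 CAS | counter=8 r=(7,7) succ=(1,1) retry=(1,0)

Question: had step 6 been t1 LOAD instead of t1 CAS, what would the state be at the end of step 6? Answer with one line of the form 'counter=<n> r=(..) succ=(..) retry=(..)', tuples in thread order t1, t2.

(re-executing from step 6 with the substitution; state before step 6: counter=8 r=(7,7) succ=(1,1) retry=(0,0))
6 | t1 LOAD | counter=8 r=(8,7) succ=(1,1) retry=(0,0)

counter=8 r=(8,7) succ=(1,1) retry=(0,0)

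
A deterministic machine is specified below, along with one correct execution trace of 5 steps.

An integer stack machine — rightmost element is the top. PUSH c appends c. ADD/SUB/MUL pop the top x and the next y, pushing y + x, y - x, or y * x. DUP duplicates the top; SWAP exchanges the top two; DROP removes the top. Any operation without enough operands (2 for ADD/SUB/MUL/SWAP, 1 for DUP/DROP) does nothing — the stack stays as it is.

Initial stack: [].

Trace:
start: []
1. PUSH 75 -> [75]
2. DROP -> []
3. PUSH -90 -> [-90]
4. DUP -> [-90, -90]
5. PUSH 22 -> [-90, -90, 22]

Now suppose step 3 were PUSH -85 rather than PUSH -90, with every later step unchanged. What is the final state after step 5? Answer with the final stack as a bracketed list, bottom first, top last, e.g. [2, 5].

(re-executing from step 3 with the substitution; state before step 3: [])
3. PUSH -85 -> [-85]
4. DUP -> [-85, -85]
5. PUSH 22 -> [-85, -85, 22]

[-85, -85, 22]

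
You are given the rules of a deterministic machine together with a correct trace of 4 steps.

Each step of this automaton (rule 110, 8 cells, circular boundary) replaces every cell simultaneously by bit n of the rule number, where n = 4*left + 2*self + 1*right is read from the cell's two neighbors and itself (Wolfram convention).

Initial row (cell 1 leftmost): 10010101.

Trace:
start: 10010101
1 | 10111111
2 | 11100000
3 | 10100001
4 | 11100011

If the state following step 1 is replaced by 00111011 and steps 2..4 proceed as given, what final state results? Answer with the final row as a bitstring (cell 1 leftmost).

state after step 1 := 00111011
2 | 01101111
3 | 11111001
4 | 00001011

00001011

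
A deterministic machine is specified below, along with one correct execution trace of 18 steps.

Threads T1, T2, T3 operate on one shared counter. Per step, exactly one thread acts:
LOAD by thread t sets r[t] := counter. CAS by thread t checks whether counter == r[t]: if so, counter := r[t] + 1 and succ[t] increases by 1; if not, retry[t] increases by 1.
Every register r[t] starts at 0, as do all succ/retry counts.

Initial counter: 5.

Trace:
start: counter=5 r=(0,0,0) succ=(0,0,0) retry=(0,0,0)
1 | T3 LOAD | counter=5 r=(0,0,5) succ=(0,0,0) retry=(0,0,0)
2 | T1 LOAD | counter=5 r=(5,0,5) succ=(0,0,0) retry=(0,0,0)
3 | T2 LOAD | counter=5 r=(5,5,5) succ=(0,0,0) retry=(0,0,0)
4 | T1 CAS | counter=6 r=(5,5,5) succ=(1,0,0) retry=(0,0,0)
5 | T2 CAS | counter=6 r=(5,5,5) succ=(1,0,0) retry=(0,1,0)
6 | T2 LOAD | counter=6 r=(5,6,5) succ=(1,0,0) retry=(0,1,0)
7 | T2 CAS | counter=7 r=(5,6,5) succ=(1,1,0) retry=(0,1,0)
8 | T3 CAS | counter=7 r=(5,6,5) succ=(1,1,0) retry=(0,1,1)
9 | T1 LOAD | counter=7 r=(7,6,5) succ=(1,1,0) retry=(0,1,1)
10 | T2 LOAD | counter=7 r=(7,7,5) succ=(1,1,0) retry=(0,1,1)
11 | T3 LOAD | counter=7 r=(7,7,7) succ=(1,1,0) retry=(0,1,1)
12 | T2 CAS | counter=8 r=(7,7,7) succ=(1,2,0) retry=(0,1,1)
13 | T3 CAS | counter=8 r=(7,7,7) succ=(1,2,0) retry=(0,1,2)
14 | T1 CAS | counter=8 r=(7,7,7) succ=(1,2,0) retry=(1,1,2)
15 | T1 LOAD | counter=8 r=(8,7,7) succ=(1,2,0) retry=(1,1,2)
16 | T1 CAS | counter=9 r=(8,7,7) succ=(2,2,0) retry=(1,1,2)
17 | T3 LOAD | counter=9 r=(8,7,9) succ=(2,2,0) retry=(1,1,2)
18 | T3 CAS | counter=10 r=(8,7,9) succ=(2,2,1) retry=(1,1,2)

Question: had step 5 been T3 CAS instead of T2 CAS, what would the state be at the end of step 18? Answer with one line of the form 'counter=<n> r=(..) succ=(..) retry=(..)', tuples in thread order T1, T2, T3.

(re-executing from step 5 with the substitution; state before step 5: counter=6 r=(5,5,5) succ=(1,0,0) retry=(0,0,0))
5 | T3 CAS | counter=6 r=(5,5,5) succ=(1,0,0) retry=(0,0,1)
6 | T2 LOAD | counter=6 r=(5,6,5) succ=(1,0,0) retry=(0,0,1)
7 | T2 CAS | counter=7 r=(5,6,5) succ=(1,1,0) retry=(0,0,1)
8 | T3 CAS | counter=7 r=(5,6,5) succ=(1,1,0) retry=(0,0,2)
9 | T1 LOAD | counter=7 r=(7,6,5) succ=(1,1,0) retry=(0,0,2)
10 | T2 LOAD | counter=7 r=(7,7,5) succ=(1,1,0) retry=(0,0,2)
11 | T3 LOAD | counter=7 r=(7,7,7) succ=(1,1,0) retry=(0,0,2)
12 | T2 CAS | counter=8 r=(7,7,7) succ=(1,2,0) retry=(0,0,2)
13 | T3 CAS | counter=8 r=(7,7,7) succ=(1,2,0) retry=(0,0,3)
14 | T1 CAS | counter=8 r=(7,7,7) succ=(1,2,0) retry=(1,0,3)
15 | T1 LOAD | counter=8 r=(8,7,7) succ=(1,2,0) retry=(1,0,3)
16 | T1 CAS | counter=9 r=(8,7,7) succ=(2,2,0) retry=(1,0,3)
17 | T3 LOAD | counter=9 r=(8,7,9) succ=(2,2,0) retry=(1,0,3)
18 | T3 CAS | counter=10 r=(8,7,9) succ=(2,2,1) retry=(1,0,3)

counter=10 r=(8,7,9) succ=(2,2,1) retry=(1,0,3)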